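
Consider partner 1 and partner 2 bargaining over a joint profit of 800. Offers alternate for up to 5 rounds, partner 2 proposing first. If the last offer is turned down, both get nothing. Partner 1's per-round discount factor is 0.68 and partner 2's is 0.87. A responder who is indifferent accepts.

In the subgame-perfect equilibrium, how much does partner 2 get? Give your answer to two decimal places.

687.44

Round 5 (partner 2 proposes): rejection yields 0 for partner 1; partner 2 offers 0 and keeps 800.
Round 4 (partner 1 proposes): partner 2 can get 800 next round, worth 0.87 × 800 = 696 now, so partner 1 offers 696, keeping 104.
Round 3 (partner 2 proposes): partner 1 can get 104 next round, worth 0.68 × 104 = 70.72 now. Partner 2 offers 70.72 and keeps 800 − 70.72 = 729.28.
Round 2 (partner 1 proposes): partner 2 can get 729.28 next round, worth 0.87 × 729.28 = 634.4736 now, so partner 1 offers 634.4736, keeping 165.5264.
Round 1 (partner 2 proposes): partner 1 can get 165.5264 next round, worth 0.68 × 165.5264 = 112.557952 now; partner 2 offers that and keeps 687.442048.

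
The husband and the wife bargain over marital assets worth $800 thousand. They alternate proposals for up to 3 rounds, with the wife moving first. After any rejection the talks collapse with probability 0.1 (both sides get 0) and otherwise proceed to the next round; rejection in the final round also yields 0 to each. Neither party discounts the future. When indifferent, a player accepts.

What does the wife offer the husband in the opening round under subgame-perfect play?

72

By backward induction:
Round 3 (the wife proposes): rejection yields 0 for the husband; the wife offers 0 and keeps 800.
Round 2 (the husband proposes): rejecting gives the wife an expected 0.9 × 800 = 720. The husband offers 720 and keeps 800 − 720 = 80.
Round 1 (the wife proposes): rejecting gives the husband an expected 0.9 × 80 = 72. The wife offers 72 and keeps 800 − 72 = 728.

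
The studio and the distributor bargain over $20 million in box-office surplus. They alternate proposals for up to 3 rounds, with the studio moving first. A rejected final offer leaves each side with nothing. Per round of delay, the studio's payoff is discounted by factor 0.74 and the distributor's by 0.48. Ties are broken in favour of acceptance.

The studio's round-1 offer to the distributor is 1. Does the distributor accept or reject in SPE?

Round 3 (the studio proposes): rejection yields 0 for the distributor; the studio offers 0 and keeps 20.
Round 2 (the distributor proposes): the studio can get 20 next round, worth 0.74 × 20 = 14.8 now. The distributor offers 14.8 and keeps 20 − 14.8 = 5.2.
So by rejecting in round 1, the distributor gets 5.2 next round, worth 0.48 × 5.2 = 2.496 now.
Offer 1 < 2.496, so the distributor rejects.

Reject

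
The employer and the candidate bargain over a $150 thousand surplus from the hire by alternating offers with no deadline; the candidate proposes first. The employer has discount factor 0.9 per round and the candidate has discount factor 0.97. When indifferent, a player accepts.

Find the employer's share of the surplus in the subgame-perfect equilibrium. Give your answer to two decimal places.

31.89

When the candidate proposes, the employer accepts any offer worth at least 0.9 times what the employer would get by proposing next round; and vice versa.
This gives x = 150 − 0.9y and y = 150 − 0.97x, where x and y are each side's share when it proposes.
Hence (1 − 0.9·0.97)x = 150(1 − 0.9), i.e. 0.127·x = 15.
x ≈ 118.1102; the employer's share is 150 − x ≈ 31.8898.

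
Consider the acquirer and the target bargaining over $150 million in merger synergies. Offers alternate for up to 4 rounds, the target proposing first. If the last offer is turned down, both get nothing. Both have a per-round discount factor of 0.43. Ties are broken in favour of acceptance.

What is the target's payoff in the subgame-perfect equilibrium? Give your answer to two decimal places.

101.31

Solve by backward induction from round 4.
Round 4 (the acquirer proposes): rejection yields 0 for the target; the acquirer offers 0 and keeps 150.
Round 3 (the target proposes): the acquirer can get 150 next round, worth 0.43 × 150 = 64.5 now; the target offers that and keeps 85.5.
Round 2 (the acquirer proposes): the target can get 85.5 next round, worth 0.43 × 85.5 = 36.765 now, so the acquirer offers 36.765, keeping 113.235.
Round 1 (the target proposes): the acquirer can get 113.235 next round, worth 0.43 × 113.235 = 48.69105 now. The target offers 48.69105 and keeps 150 − 48.69105 = 101.30895.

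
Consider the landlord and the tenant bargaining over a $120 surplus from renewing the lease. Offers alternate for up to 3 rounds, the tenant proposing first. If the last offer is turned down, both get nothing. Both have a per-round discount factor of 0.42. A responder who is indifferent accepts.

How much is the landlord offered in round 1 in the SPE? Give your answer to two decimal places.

Round 3 (the tenant proposes): rejection yields 0 for the landlord; the tenant offers 0 and keeps 120.
Round 2 (the landlord proposes): the tenant can get 120 next round, worth 0.42 × 120 = 50.4 now. The landlord offers 50.4 and keeps 120 − 50.4 = 69.6.
Round 1 (the tenant proposes): the landlord can get 69.6 next round, worth 0.42 × 69.6 = 29.232 now, so the tenant offers 29.232, keeping 90.768.

29.23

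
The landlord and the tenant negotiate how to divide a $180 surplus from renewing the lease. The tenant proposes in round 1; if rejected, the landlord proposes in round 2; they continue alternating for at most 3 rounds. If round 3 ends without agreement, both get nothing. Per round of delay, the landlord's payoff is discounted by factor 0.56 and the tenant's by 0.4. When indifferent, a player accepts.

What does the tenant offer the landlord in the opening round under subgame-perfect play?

Solve by backward induction from round 3.
Round 3 (the tenant proposes): rejection yields 0 for the landlord; the tenant offers 0 and keeps 180.
Round 2 (the landlord proposes): the tenant can get 180 next round, worth 0.4 × 180 = 72 now, so the landlord offers 72, keeping 108.
Round 1 (the tenant proposes): the landlord can get 108 next round, worth 0.56 × 108 = 60.48 now. The tenant offers 60.48 and keeps 180 − 60.48 = 119.52.

60.48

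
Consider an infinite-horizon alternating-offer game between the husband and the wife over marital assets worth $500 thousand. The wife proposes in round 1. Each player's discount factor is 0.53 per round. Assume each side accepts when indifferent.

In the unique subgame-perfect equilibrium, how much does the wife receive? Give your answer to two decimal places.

When the wife proposes, the husband accepts any offer worth at least 0.53 times what the husband would get by proposing next round; and vice versa.
This gives x = 500 − 0.53y and y = 500 − 0.53x, where x and y are each side's share when it proposes.
Hence (1 − 0.53·0.53)x = 500(1 − 0.53), i.e. 0.7191·x = 235.
x ≈ 326.7974; the husband's share is 500 − x ≈ 173.2026.

326.80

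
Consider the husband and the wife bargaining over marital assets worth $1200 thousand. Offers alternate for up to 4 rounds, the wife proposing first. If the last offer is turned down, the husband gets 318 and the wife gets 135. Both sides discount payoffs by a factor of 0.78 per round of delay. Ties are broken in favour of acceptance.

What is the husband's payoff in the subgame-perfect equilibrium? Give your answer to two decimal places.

Round 4 (the husband proposes): the wife gets 135 if talks fail, so the husband offers 135 and keeps 1065.
Round 3 (the wife proposes): the husband can get 1065 next round, worth 0.78 × 1065 = 830.7 now. The wife offers 830.7 and keeps 1200 − 830.7 = 369.3.
Round 2 (the husband proposes): the wife can get 369.3 next round, worth 0.78 × 369.3 = 288.054 now; the husband offers that and keeps 911.946.
Round 1 (the wife proposes): the husband can get 911.946 next round, worth 0.78 × 911.946 = 711.31788 now. The wife offers 711.31788 and keeps 1200 − 711.31788 = 488.68212.

711.32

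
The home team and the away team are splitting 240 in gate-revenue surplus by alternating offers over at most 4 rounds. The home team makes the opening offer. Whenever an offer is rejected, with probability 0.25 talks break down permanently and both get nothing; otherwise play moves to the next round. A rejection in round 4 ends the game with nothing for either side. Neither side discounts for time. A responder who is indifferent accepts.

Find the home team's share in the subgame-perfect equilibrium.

By backward induction:
Round 4 (the away team proposes): rejection yields 0 for the home team; the away team offers 0 and keeps 240.
Round 3 (the home team proposes): rejecting gives the away team an expected 0.75 × 240 = 180; the home team offers that and keeps 60.
Round 2 (the away team proposes): rejecting gives the home team an expected 0.75 × 60 = 45. The away team offers 45 and keeps 240 − 45 = 195.
Round 1 (the home team proposes): rejecting gives the away team an expected 0.75 × 195 = 146.25, so the home team offers 146.25, keeping 93.75.

93.75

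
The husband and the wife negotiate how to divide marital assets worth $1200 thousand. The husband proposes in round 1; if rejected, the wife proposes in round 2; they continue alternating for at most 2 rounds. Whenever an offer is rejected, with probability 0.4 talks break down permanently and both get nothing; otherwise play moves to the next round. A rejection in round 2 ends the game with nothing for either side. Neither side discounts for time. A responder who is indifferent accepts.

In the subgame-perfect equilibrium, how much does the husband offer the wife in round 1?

720

Round 2 (the wife proposes): the husband will accept anything ≥ 0, so the wife offers 0 and keeps 1200.
Round 1 (the husband proposes): rejecting gives the wife an expected 0.6 × 1200 = 720; the husband offers that and keeps 480.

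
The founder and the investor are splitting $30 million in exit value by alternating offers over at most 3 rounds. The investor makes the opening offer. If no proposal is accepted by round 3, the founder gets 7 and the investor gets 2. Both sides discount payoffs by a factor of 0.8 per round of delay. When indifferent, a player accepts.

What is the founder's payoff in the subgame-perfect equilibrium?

9.28

Round 3 (the investor proposes): the founder gets 7 if talks fail, so the investor offers 7 and keeps 23.
Round 2 (the founder proposes): the investor can get 23 next round, worth 0.8 × 23 = 18.4 now, so the founder offers 18.4, keeping 11.6.
Round 1 (the investor proposes): the founder can get 11.6 next round, worth 0.8 × 11.6 = 9.28 now, so the investor offers 9.28, keeping 20.72.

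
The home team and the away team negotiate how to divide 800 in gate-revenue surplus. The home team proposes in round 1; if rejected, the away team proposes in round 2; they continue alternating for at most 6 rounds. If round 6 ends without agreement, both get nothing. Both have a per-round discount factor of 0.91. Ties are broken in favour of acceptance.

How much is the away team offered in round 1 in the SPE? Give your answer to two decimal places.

619.00

Round 6 (the away team proposes): rejection yields 0 for the home team; the away team offers 0 and keeps 800.
Round 5 (the home team proposes): the away team can get 800 next round, worth 0.91 × 800 = 728 now, so the home team offers 728, keeping 72.
Round 4 (the away team proposes): the home team can get 72 next round, worth 0.91 × 72 = 65.52 now. The away team offers 65.52 and keeps 800 − 65.52 = 734.48.
Round 3 (the home team proposes): the away team can get 734.48 next round, worth 0.91 × 734.48 = 668.3768 now, so the home team offers 668.3768, keeping 131.6232.
Round 2 (the away team proposes): the home team can get 131.6232 next round, worth 0.91 × 131.6232 = 119.777112 now, so the away team offers 119.777112, keeping 680.222888.
Round 1 (the home team proposes): the away team can get 680.222888 next round, worth 0.91 × 680.222888 = 619.00282808 now. The home team offers 619.00282808 and keeps 800 − 619.00282808 = 180.99717192.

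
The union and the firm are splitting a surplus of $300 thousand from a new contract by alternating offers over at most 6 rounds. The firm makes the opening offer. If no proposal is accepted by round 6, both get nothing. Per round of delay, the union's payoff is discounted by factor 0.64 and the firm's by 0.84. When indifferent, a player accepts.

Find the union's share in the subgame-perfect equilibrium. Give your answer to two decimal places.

By backward induction:
Round 6 (the union proposes): the firm will accept anything ≥ 0, so the union offers 0 and keeps 300.
Round 5 (the firm proposes): the union can get 300 next round, worth 0.64 × 300 = 192 now, so the firm offers 192, keeping 108.
Round 4 (the union proposes): the firm can get 108 next round, worth 0.84 × 108 = 90.72 now, so the union offers 90.72, keeping 209.28.
Round 3 (the firm proposes): the union can get 209.28 next round, worth 0.64 × 209.28 = 133.9392 now, so the firm offers 133.9392, keeping 166.0608.
Round 2 (the union proposes): the firm can get 166.0608 next round, worth 0.84 × 166.0608 = 139.491072 now; the union offers that and keeps 160.508928.
Round 1 (the firm proposes): the union can get 160.508928 next round, worth 0.64 × 160.508928 = 102.72571392 now, so the firm offers 102.72571392, keeping 197.27428608.

102.73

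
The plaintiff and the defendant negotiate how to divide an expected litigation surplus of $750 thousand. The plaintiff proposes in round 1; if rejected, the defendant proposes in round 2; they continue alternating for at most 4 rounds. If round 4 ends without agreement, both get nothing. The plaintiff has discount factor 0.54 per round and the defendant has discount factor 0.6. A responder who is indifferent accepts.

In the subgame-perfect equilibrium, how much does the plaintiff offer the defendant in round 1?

Round 4 (the defendant proposes): the plaintiff will accept anything ≥ 0, so the defendant offers 0 and keeps 750.
Round 3 (the plaintiff proposes): the defendant can get 750 next round, worth 0.6 × 750 = 450 now. The plaintiff offers 450 and keeps 750 − 450 = 300.
Round 2 (the defendant proposes): the plaintiff can get 300 next round, worth 0.54 × 300 = 162 now. The defendant offers 162 and keeps 750 − 162 = 588.
Round 1 (the plaintiff proposes): the defendant can get 588 next round, worth 0.6 × 588 = 352.8 now, so the plaintiff offers 352.8, keeping 397.2.

352.8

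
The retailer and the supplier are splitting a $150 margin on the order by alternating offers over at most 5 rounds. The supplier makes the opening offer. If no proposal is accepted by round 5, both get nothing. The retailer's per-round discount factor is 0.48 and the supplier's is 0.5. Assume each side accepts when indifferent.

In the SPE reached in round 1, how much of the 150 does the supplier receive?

Round 5 (the supplier proposes): the retailer will accept anything ≥ 0, so the supplier offers 0 and keeps 150.
Round 4 (the retailer proposes): the supplier can get 150 next round, worth 0.5 × 150 = 75 now, so the retailer offers 75, keeping 75.
Round 3 (the supplier proposes): the retailer can get 75 next round, worth 0.48 × 75 = 36 now, so the supplier offers 36, keeping 114.
Round 2 (the retailer proposes): the supplier can get 114 next round, worth 0.5 × 114 = 57 now, so the retailer offers 57, keeping 93.
Round 1 (the supplier proposes): the retailer can get 93 next round, worth 0.48 × 93 = 44.64 now, so the supplier offers 44.64, keeping 105.36.

105.36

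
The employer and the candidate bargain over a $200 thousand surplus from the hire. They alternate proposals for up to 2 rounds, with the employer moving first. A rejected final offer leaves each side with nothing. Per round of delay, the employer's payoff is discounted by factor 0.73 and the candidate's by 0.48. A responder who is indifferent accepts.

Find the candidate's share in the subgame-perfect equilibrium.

96

Round 2 (the candidate proposes): rejection yields 0 for the employer; the candidate offers 0 and keeps 200.
Round 1 (the employer proposes): the candidate can get 200 next round, worth 0.48 × 200 = 96 now; the employer offers that and keeps 104.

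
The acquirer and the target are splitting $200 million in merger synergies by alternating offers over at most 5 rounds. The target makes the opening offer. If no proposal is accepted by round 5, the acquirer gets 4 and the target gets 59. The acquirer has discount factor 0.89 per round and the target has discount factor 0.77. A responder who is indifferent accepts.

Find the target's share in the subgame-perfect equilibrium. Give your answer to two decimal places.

129.13

Round 5 (the target proposes): the acquirer gets 4 if talks fail, so the target offers 4 and keeps 196.
Round 4 (the acquirer proposes): the target can get 196 next round, worth 0.77 × 196 = 150.92 now. The acquirer offers 150.92 and keeps 200 − 150.92 = 49.08.
Round 3 (the target proposes): the acquirer can get 49.08 next round, worth 0.89 × 49.08 = 43.6812 now, so the target offers 43.6812, keeping 156.3188.
Round 2 (the acquirer proposes): the target can get 156.3188 next round, worth 0.77 × 156.3188 = 120.365476 now, so the acquirer offers 120.365476, keeping 79.634524.
Round 1 (the target proposes): the acquirer can get 79.634524 next round, worth 0.89 × 79.634524 = 70.87472636 now; the target offers that and keeps 129.12527364.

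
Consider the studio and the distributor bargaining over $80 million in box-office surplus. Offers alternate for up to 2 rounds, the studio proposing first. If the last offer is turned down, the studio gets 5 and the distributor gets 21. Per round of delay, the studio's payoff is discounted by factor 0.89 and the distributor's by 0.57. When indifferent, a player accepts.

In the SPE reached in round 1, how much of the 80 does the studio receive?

Round 2 (the distributor proposes): the studio gets 5 if talks fail, so the distributor offers 5 and keeps 75.
Round 1 (the studio proposes): the distributor can get 75 next round, worth 0.57 × 75 = 42.75 now, so the studio offers 42.75, keeping 37.25.

37.25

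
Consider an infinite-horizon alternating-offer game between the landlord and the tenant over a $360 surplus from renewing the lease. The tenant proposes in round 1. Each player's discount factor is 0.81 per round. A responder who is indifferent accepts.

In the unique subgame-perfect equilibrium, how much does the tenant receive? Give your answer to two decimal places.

198.90

Let x be the tenant's share when the tenant proposes and y be the landlord's share when the landlord proposes.
The landlord accepts iff offered ≥ 0.81·y, so x = 360 − 0.81y. Symmetrically y = 360 − 0.81x.
Substituting: x = 360 − 0.81(360 − 0.81x), giving x(1 − 0.81·0.81) = 360(1 − 0.81).
So x = 360 × 0.19 / 0.3439 ≈ 198.8950, and the landlord receives 360 − x ≈ 161.1050.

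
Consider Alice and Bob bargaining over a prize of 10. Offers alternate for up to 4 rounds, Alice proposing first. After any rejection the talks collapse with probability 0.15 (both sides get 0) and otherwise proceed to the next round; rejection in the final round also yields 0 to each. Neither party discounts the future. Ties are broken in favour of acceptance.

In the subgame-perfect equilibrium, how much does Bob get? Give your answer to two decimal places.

7.42

By backward induction:
Round 4 (Bob proposes): rejection yields 0 for Alice; Bob offers 0 and keeps 10.
Round 3 (Alice proposes): rejecting gives Bob an expected 0.85 × 10 = 8.5; Alice offers that and keeps 1.5.
Round 2 (Bob proposes): rejecting gives Alice an expected 0.85 × 1.5 = 1.275, so Bob offers 1.275, keeping 8.725.
Round 1 (Alice proposes): rejecting gives Bob an expected 0.85 × 8.725 = 7.41625, so Alice offers 7.41625, keeping 2.58375.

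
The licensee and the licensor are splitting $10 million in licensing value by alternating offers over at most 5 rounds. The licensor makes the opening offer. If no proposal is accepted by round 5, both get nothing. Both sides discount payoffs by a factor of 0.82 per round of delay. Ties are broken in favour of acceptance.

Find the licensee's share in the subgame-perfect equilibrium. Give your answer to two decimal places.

Round 5 (the licensor proposes): the licensee will accept anything ≥ 0, so the licensor offers 0 and keeps 10.
Round 4 (the licensee proposes): the licensor can get 10 next round, worth 0.82 × 10 = 8.2 now; the licensee offers that and keeps 1.8.
Round 3 (the licensor proposes): the licensee can get 1.8 next round, worth 0.82 × 1.8 = 1.476 now. The licensor offers 1.476 and keeps 10 − 1.476 = 8.524.
Round 2 (the licensee proposes): the licensor can get 8.524 next round, worth 0.82 × 8.524 = 6.98968 now, so the licensee offers 6.98968, keeping 3.01032.
Round 1 (the licensor proposes): the licensee can get 3.01032 next round, worth 0.82 × 3.01032 = 2.4684624 now, so the licensor offers 2.4684624, keeping 7.5315376.

2.47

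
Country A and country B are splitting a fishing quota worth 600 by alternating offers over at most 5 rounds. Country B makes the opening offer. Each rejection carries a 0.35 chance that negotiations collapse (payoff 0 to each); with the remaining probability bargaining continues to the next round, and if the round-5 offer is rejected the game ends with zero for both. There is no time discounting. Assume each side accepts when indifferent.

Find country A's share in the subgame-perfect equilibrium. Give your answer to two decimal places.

By backward induction:
Round 5 (country B proposes): rejection yields 0 for country A; country B offers 0 and keeps 600.
Round 4 (country A proposes): rejecting gives country B an expected 0.65 × 600 = 390; country A offers that and keeps 210.
Round 3 (country B proposes): rejecting gives country A an expected 0.65 × 210 = 136.5. Country B offers 136.5 and keeps 600 − 136.5 = 463.5.
Round 2 (country A proposes): rejecting gives country B an expected 0.65 × 463.5 = 301.275. Country A offers 301.275 and keeps 600 − 301.275 = 298.725.
Round 1 (country B proposes): rejecting gives country A an expected 0.65 × 298.725 = 194.17125, so country B offers 194.17125, keeping 405.82875.

194.17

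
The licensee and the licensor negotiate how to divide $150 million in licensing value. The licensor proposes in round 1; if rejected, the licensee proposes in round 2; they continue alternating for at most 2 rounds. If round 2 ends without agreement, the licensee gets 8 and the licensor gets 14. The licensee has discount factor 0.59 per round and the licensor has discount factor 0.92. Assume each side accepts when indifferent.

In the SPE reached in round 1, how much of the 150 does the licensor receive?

Round 2 (the licensee proposes): the licensor gets 14 if talks fail, so the licensee offers 14 and keeps 136.
Round 1 (the licensor proposes): the licensee can get 136 next round, worth 0.59 × 136 = 80.24 now; the licensor offers that and keeps 69.76.

69.76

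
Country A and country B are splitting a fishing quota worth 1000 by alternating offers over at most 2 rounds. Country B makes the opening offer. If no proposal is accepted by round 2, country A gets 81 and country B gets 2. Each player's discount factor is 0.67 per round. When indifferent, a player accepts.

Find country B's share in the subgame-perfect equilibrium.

Round 2 (country A proposes): country B gets 2 if talks fail, so country A offers 2 and keeps 998.
Round 1 (country B proposes): country A can get 998 next round, worth 0.67 × 998 = 668.66 now, so country B offers 668.66, keeping 331.34.

331.34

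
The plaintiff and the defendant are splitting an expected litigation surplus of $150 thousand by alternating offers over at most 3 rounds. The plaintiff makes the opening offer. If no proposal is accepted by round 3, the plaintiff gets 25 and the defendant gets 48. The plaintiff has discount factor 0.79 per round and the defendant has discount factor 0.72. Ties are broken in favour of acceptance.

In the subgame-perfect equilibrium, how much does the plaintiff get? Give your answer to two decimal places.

100.02

By backward induction:
Round 3 (the plaintiff proposes): the defendant gets 48 if talks fail, so the plaintiff offers 48 and keeps 102.
Round 2 (the defendant proposes): the plaintiff can get 102 next round, worth 0.79 × 102 = 80.58 now. The defendant offers 80.58 and keeps 150 − 80.58 = 69.42.
Round 1 (the plaintiff proposes): the defendant can get 69.42 next round, worth 0.72 × 69.42 = 49.9824 now, so the plaintiff offers 49.9824, keeping 100.0176.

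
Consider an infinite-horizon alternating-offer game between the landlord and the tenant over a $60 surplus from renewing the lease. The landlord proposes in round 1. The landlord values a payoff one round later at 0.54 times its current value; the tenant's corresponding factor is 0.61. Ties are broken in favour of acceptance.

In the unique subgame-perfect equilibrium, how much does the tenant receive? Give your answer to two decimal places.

25.11

In a stationary SPE each proposer offers the other exactly their discounted continuation value.
If the landlord keeps x when proposing and the tenant keeps y when proposing, then x = 60 − 0.61y and y = 60 − 0.54x.
Solving: x = 60(1 − 0.61) / (1 − 0.54·0.61) = 23.4 / 0.6706 ≈ 34.8941.
The tenant gets 60 − 34.8941 ≈ 25.1059.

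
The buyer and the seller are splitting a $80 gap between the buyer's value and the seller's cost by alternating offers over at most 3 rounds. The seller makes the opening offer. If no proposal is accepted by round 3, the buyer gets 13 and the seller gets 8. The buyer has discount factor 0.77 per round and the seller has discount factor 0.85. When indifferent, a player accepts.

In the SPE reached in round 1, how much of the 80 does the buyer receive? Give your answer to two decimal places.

17.75

By backward induction:
Round 3 (the seller proposes): the buyer gets 13 if talks fail, so the seller offers 13 and keeps 67.
Round 2 (the buyer proposes): the seller can get 67 next round, worth 0.85 × 67 = 56.95 now, so the buyer offers 56.95, keeping 23.05.
Round 1 (the seller proposes): the buyer can get 23.05 next round, worth 0.77 × 23.05 = 17.7485 now, so the seller offers 17.7485, keeping 62.2515.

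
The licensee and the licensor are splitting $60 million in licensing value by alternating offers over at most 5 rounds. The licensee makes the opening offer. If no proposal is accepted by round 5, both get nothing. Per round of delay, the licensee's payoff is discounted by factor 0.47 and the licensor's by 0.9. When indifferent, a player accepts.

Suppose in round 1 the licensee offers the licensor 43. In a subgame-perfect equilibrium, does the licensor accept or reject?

Accept

Work out the licensor's continuation value if the offer is rejected.
Round 5 (the licensee proposes): rejection yields 0 for the licensor; the licensee offers 0 and keeps 60.
Round 4 (the licensor proposes): the licensee can get 60 next round, worth 0.47 × 60 = 28.2 now. The licensor offers 28.2 and keeps 60 − 28.2 = 31.8.
Round 3 (the licensee proposes): the licensor can get 31.8 next round, worth 0.9 × 31.8 = 28.62 now, so the licensee offers 28.62, keeping 31.38.
Round 2 (the licensor proposes): the licensee can get 31.38 next round, worth 0.47 × 31.38 = 14.7486 now, so the licensor offers 14.7486, keeping 45.2514.
So by rejecting in round 1, the licensor gets 45.2514 next round, worth 0.9 × 45.2514 = 40.72626 now.
Offer 43 ≥ 40.72626, so the licensor accepts.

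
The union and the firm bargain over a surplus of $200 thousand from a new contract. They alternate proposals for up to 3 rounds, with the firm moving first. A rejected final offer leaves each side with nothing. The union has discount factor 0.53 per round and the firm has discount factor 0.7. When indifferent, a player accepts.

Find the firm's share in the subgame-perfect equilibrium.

168.2

Solve by backward induction from round 3.
Round 3 (the firm proposes): rejection yields 0 for the union; the firm offers 0 and keeps 200.
Round 2 (the union proposes): the firm can get 200 next round, worth 0.7 × 200 = 140 now; the union offers that and keeps 60.
Round 1 (the firm proposes): the union can get 60 next round, worth 0.53 × 60 = 31.8 now. The firm offers 31.8 and keeps 200 − 31.8 = 168.2.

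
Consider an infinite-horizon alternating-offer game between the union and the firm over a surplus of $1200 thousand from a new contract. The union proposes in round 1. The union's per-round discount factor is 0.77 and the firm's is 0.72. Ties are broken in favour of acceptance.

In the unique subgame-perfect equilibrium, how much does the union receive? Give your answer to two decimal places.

Let x be the union's share when the union proposes and y be the firm's share when the firm proposes.
The firm accepts iff offered ≥ 0.72·y, so x = 1200 − 0.72y. Symmetrically y = 1200 − 0.77x.
Substituting: x = 1200 − 0.72(1200 − 0.77x), giving x(1 − 0.77·0.72) = 1200(1 − 0.72).
So x = 1200 × 0.28 / 0.4456 ≈ 754.0395, and the firm receives 1200 − x ≈ 445.9605.

754.04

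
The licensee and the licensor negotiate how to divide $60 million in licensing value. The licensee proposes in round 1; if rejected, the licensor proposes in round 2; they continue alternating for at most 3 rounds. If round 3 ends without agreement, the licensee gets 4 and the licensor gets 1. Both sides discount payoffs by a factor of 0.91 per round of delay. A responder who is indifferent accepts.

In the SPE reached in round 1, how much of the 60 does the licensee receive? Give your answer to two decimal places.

54.26

Round 3 (the licensee proposes): the licensor gets 1 if talks fail, so the licensee offers 1 and keeps 59.
Round 2 (the licensor proposes): the licensee can get 59 next round, worth 0.91 × 59 = 53.69 now. The licensor offers 53.69 and keeps 60 − 53.69 = 6.31.
Round 1 (the licensee proposes): the licensor can get 6.31 next round, worth 0.91 × 6.31 = 5.7421 now; the licensee offers that and keeps 54.2579.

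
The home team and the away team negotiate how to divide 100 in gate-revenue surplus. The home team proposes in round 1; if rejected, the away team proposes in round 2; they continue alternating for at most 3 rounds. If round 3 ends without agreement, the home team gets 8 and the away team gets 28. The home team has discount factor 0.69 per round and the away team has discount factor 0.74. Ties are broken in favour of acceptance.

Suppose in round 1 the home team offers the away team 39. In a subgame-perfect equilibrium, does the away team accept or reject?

Round 3 (the home team proposes): the away team gets 28 if talks fail, so the home team offers 28 and keeps 72.
Round 2 (the away team proposes): the home team can get 72 next round, worth 0.69 × 72 = 49.68 now. The away team offers 49.68 and keeps 100 − 49.68 = 50.32.
So by rejecting in round 1, the away team gets 50.32 next round, worth 0.74 × 50.32 = 37.2368 now.
Offer 39 ≥ 37.2368, so the away team accepts.

Accept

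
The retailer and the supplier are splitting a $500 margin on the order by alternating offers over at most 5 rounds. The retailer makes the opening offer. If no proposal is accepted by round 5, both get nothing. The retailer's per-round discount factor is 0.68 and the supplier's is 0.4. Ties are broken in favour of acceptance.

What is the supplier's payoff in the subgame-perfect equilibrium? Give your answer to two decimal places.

Round 5 (the retailer proposes): rejection yields 0 for the supplier; the retailer offers 0 and keeps 500.
Round 4 (the supplier proposes): the retailer can get 500 next round, worth 0.68 × 500 = 340 now; the supplier offers that and keeps 160.
Round 3 (the retailer proposes): the supplier can get 160 next round, worth 0.4 × 160 = 64 now, so the retailer offers 64, keeping 436.
Round 2 (the supplier proposes): the retailer can get 436 next round, worth 0.68 × 436 = 296.48 now, so the supplier offers 296.48, keeping 203.52.
Round 1 (the retailer proposes): the supplier can get 203.52 next round, worth 0.4 × 203.52 = 81.408 now. The retailer offers 81.408 and keeps 500 − 81.408 = 418.592.

81.41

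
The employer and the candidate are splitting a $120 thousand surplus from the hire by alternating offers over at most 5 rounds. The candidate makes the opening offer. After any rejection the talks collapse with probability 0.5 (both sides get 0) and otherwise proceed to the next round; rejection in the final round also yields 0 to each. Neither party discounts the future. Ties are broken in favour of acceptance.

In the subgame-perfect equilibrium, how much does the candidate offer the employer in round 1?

37.5

Round 5 (the candidate proposes): the employer will accept anything ≥ 0, so the candidate offers 0 and keeps 120.
Round 4 (the employer proposes): rejecting gives the candidate an expected 0.5 × 120 = 60; the employer offers that and keeps 60.
Round 3 (the candidate proposes): rejecting gives the employer an expected 0.5 × 60 = 30, so the candidate offers 30, keeping 90.
Round 2 (the employer proposes): rejecting gives the candidate an expected 0.5 × 90 = 45. The employer offers 45 and keeps 120 − 45 = 75.
Round 1 (the candidate proposes): rejecting gives the employer an expected 0.5 × 75 = 37.5; the candidate offers that and keeps 82.5.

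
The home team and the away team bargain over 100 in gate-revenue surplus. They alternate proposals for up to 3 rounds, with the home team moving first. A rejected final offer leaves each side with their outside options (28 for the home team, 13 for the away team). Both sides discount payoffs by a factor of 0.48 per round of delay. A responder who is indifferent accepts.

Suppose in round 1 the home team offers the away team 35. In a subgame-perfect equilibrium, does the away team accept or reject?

Work out the away team's continuation value if the offer is rejected.
Round 3 (the home team proposes): the away team gets 13 if talks fail, so the home team offers 13 and keeps 87.
Round 2 (the away team proposes): the home team can get 87 next round, worth 0.48 × 87 = 41.76 now; the away team offers that and keeps 58.24.
So by rejecting in round 1, the away team gets 58.24 next round, worth 0.48 × 58.24 = 27.9552 now.
Offer 35 ≥ 27.9552, so the away team accepts.

Accept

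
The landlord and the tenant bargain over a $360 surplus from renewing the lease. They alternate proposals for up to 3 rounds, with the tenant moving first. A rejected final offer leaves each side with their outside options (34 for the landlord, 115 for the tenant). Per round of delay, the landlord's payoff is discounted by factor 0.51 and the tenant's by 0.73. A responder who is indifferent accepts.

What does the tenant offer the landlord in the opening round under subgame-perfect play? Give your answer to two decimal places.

62.23

Solve by backward induction from round 3.
Round 3 (the tenant proposes): the landlord gets 34 if talks fail, so the tenant offers 34 and keeps 326.
Round 2 (the landlord proposes): the tenant can get 326 next round, worth 0.73 × 326 = 237.98 now; the landlord offers that and keeps 122.02.
Round 1 (the tenant proposes): the landlord can get 122.02 next round, worth 0.51 × 122.02 = 62.2302 now, so the tenant offers 62.2302, keeping 297.7698.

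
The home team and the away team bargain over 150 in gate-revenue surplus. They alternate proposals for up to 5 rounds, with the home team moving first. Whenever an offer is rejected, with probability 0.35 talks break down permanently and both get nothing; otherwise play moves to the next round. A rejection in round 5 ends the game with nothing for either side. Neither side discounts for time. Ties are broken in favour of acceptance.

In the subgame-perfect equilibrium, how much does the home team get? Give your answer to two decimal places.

101.46

Round 5 (the home team proposes): the away team will accept anything ≥ 0, so the home team offers 0 and keeps 150.
Round 4 (the away team proposes): rejecting gives the home team an expected 0.65 × 150 = 97.5, so the away team offers 97.5, keeping 52.5.
Round 3 (the home team proposes): rejecting gives the away team an expected 0.65 × 52.5 = 34.125, so the home team offers 34.125, keeping 115.875.
Round 2 (the away team proposes): rejecting gives the home team an expected 0.65 × 115.875 = 75.31875; the away team offers that and keeps 74.68125.
Round 1 (the home team proposes): rejecting gives the away team an expected 0.65 × 74.68125 = 48.5428125; the home team offers that and keeps 101.4571875.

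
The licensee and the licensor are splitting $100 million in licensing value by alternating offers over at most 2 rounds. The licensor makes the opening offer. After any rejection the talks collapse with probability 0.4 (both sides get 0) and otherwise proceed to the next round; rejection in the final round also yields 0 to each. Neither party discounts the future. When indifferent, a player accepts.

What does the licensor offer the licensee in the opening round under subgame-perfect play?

60

Round 2 (the licensee proposes): rejection yields 0 for the licensor; the licensee offers 0 and keeps 100.
Round 1 (the licensor proposes): rejecting gives the licensee an expected 0.6 × 100 = 60. The licensor offers 60 and keeps 100 − 60 = 40.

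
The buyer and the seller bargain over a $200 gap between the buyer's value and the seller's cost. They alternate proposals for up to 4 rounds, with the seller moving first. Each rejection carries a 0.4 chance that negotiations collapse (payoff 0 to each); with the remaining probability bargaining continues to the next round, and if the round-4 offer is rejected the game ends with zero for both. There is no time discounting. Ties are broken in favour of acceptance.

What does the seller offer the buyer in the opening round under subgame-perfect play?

Round 4 (the buyer proposes): the seller will accept anything ≥ 0, so the buyer offers 0 and keeps 200.
Round 3 (the seller proposes): rejecting gives the buyer an expected 0.6 × 200 = 120; the seller offers that and keeps 80.
Round 2 (the buyer proposes): rejecting gives the seller an expected 0.6 × 80 = 48. The buyer offers 48 and keeps 200 − 48 = 152.
Round 1 (the seller proposes): rejecting gives the buyer an expected 0.6 × 152 = 91.2, so the seller offers 91.2, keeping 108.8.

91.2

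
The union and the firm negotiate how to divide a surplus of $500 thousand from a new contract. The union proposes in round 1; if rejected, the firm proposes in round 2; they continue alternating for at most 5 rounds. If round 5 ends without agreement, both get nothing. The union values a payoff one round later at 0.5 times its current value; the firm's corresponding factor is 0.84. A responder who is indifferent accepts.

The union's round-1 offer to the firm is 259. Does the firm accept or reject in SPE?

Round 5 (the union proposes): the firm will accept anything ≥ 0, so the union offers 0 and keeps 500.
Round 4 (the firm proposes): the union can get 500 next round, worth 0.5 × 500 = 250 now, so the firm offers 250, keeping 250.
Round 3 (the union proposes): the firm can get 250 next round, worth 0.84 × 250 = 210 now. The union offers 210 and keeps 500 − 210 = 290.
Round 2 (the firm proposes): the union can get 290 next round, worth 0.5 × 290 = 145 now; the firm offers that and keeps 355.
So by rejecting in round 1, the firm gets 355 next round, worth 0.84 × 355 = 298.2 now.
Offer 259 < 298.2, so the firm rejects.

Reject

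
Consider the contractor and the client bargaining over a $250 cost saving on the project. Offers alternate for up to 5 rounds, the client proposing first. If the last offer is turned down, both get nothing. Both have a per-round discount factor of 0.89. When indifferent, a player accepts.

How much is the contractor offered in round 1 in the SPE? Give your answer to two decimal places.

43.86

Solve by backward induction from round 5.
Round 5 (the client proposes): rejection yields 0 for the contractor; the client offers 0 and keeps 250.
Round 4 (the contractor proposes): the client can get 250 next round, worth 0.89 × 250 = 222.5 now. The contractor offers 222.5 and keeps 250 − 222.5 = 27.5.
Round 3 (the client proposes): the contractor can get 27.5 next round, worth 0.89 × 27.5 = 24.475 now, so the client offers 24.475, keeping 225.525.
Round 2 (the contractor proposes): the client can get 225.525 next round, worth 0.89 × 225.525 = 200.71725 now. The contractor offers 200.71725 and keeps 250 − 200.71725 = 49.28275.
Round 1 (the client proposes): the contractor can get 49.28275 next round, worth 0.89 × 49.28275 = 43.8616475 now; the client offers that and keeps 206.1383525.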